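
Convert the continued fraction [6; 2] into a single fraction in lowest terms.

13/2

Start with 2.
6 + 1/(2/1) = 6 + 1/2 = 13/2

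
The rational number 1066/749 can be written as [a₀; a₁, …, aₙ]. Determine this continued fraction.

1066 ÷ 749 → quotient 1, remainder 317
749 ÷ 317 → quotient 2, remainder 115
317 ÷ 115 → quotient 2, remainder 87
115 ÷ 87 → quotient 1, remainder 28
87 ÷ 28 → quotient 3, remainder 3
28 ÷ 3 → quotient 9, remainder 1
3 ÷ 1 → quotient 3, remainder 0

[1; 2, 2, 1, 3, 9, 3]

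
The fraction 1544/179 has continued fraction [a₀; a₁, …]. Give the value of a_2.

1

⌊1544/179⌋ = 8, remainder 112
⌊179/112⌋ = 1, remainder 67
⌊112/67⌋ = 1, remainder 45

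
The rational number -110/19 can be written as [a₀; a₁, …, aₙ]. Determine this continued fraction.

Apply division with remainder until the remainder is 0:
-110 = -6·19 + 4, so a_0 = -6
19 = 4·4 + 3, so a_1 = 4
4 = 1·3 + 1, so a_2 = 1
3 = 3·1 + 0, so a_3 = 3

[-6; 4, 1, 3]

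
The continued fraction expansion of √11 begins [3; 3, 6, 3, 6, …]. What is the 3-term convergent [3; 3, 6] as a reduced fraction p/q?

Collapse the nested fraction from the inside out:
Start with 6.
3 + 1/(6/1) = 3 + 1/6 = 19/6
3 + 1/(19/6) = 3 + 6/19 = 63/19

63/19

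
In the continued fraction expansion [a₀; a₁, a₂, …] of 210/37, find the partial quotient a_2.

Repeatedly divide and take the remainder:
⌊210/37⌋ = 5, remainder 25
⌊37/25⌋ = 1, remainder 12
⌊25/12⌋ = 2, remainder 1

2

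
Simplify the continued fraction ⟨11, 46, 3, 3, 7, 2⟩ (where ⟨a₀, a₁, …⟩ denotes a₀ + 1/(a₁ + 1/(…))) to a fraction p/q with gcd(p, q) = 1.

Start with 2.
7 + 1/(2/1) = 7 + 1/2 = 15/2
3 + 1/(15/2) = 3 + 2/15 = 47/15
3 + 1/(47/15) = 3 + 15/47 = 156/47
46 + 1/(156/47) = 46 + 47/156 = 7223/156
11 + 1/(7223/156) = 11 + 156/7223 = 79609/7223

79609/7223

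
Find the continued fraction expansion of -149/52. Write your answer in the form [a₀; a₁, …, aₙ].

⌊-149/52⌋ = -3, remainder 7
⌊52/7⌋ = 7, remainder 3
⌊7/3⌋ = 2, remainder 1
⌊3/1⌋ = 3, remainder 0

[-3; 7, 2, 3]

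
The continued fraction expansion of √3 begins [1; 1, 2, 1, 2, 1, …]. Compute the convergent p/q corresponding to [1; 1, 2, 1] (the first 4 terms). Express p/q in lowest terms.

a_0 = 1: 1/1
a_1 = 1: 2/1
a_2 = 2: 5/3
a_3 = 1: 7/4

7/4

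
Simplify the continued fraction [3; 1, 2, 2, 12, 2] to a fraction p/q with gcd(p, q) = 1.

Collapse the nested fraction from the inside out:
Start with 2.
12 + 1/(2/1) = 12 + 1/2 = 25/2
2 + 1/(25/2) = 2 + 2/25 = 52/25
2 + 1/(52/25) = 2 + 25/52 = 129/52
1 + 1/(129/52) = 1 + 52/129 = 181/129
3 + 1/(181/129) = 3 + 129/181 = 672/181

672/181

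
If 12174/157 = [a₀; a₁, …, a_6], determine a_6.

Repeatedly divide and take the remainder:
⌊12174/157⌋ = 77, remainder 85
⌊157/85⌋ = 1, remainder 72
⌊85/72⌋ = 1, remainder 13
⌊72/13⌋ = 5, remainder 7
⌊13/7⌋ = 1, remainder 6
⌊7/6⌋ = 1, remainder 1
⌊6/1⌋ = 6, remainder 0

6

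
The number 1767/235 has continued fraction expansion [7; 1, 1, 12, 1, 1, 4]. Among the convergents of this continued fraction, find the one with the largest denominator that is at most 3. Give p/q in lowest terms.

15/2

a_0 = 7: 7/1  (≤ bound)
a_1 = 1: 8/1  (≤ bound)
a_2 = 1: 15/2  (≤ bound)
a_3 = 12: 188/25  (> 3, stop)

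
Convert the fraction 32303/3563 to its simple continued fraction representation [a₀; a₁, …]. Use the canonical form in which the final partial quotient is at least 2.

32303 = 9·3563 + 236, so a_0 = 9
3563 = 15·236 + 23, so a_1 = 15
236 = 10·23 + 6, so a_2 = 10
23 = 3·6 + 5, so a_3 = 3
6 = 1·5 + 1, so a_4 = 1
5 = 5·1 + 0, so a_5 = 5

[9; 15, 10, 3, 1, 5]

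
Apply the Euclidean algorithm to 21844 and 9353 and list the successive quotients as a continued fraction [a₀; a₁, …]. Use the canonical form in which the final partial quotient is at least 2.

[2; 2, 1, 50, 2, 3, 1, 6]

⌊21844/9353⌋ = 2, remainder 3138
⌊9353/3138⌋ = 2, remainder 3077
⌊3138/3077⌋ = 1, remainder 61
⌊3077/61⌋ = 50, remainder 27
⌊61/27⌋ = 2, remainder 7
⌊27/7⌋ = 3, remainder 6
⌊7/6⌋ = 1, remainder 1
⌊6/1⌋ = 6, remainder 0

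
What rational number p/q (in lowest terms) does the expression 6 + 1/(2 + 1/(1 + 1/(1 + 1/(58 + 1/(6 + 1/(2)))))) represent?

a_0 = 6: 6/1
a_1 = 2: 13/2
a_2 = 1: 19/3
a_3 = 1: 32/5
a_4 = 58: 1875/293
a_5 = 6: 11282/1763
a_6 = 2: 24439/3819

24439/3819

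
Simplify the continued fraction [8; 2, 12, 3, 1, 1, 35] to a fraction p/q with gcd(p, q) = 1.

Starting at the tail and folding back:
Start with 35.
1 + 1/(35/1) = 1 + 1/35 = 36/35
1 + 1/(36/35) = 1 + 35/36 = 71/36
3 + 1/(71/36) = 3 + 36/71 = 249/71
12 + 1/(249/71) = 12 + 71/249 = 3059/249
2 + 1/(3059/249) = 2 + 249/3059 = 6367/3059
8 + 1/(6367/3059) = 8 + 3059/6367 = 53995/6367

53995/6367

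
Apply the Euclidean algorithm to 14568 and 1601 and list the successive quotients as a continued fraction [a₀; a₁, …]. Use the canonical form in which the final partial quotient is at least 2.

14568 = 9·1601 + 159, so a_0 = 9
1601 = 10·159 + 11, so a_1 = 10
159 = 14·11 + 5, so a_2 = 14
11 = 2·5 + 1, so a_3 = 2
5 = 5·1 + 0, so a_4 = 5

[9; 10, 14, 2, 5]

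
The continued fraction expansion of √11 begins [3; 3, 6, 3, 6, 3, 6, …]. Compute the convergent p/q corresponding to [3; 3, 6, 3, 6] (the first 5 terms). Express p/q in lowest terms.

Work from the innermost term outward:
Start with 6.
3 + 1/(6/1) = 3 + 1/6 = 19/6
6 + 1/(19/6) = 6 + 6/19 = 120/19
3 + 1/(120/19) = 3 + 19/120 = 379/120
3 + 1/(379/120) = 3 + 120/379 = 1257/379

1257/379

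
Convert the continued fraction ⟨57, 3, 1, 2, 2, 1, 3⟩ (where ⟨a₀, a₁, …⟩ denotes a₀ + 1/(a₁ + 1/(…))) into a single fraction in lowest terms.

7846/137

Start with 3.
1 + 1/(3/1) = 1 + 1/3 = 4/3
2 + 1/(4/3) = 2 + 3/4 = 11/4
2 + 1/(11/4) = 2 + 4/11 = 26/11
1 + 1/(26/11) = 1 + 11/26 = 37/26
3 + 1/(37/26) = 3 + 26/37 = 137/37
57 + 1/(137/37) = 57 + 37/137 = 7846/137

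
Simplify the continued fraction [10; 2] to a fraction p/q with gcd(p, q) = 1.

Start with 2.
10 + 1/(2/1) = 10 + 1/2 = 21/2

21/2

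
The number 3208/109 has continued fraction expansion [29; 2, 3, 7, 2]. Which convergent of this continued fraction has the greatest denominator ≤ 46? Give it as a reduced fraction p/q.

a_0 = 29: 29/1  (≤ bound)
a_1 = 2: 59/2  (≤ bound)
a_2 = 3: 206/7  (≤ bound)
a_3 = 7: 1501/51  (> 46, stop)

206/7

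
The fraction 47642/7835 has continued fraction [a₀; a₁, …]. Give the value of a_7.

47642 ÷ 7835 → quotient 6, remainder 632
7835 ÷ 632 → quotient 12, remainder 251
632 ÷ 251 → quotient 2, remainder 130
251 ÷ 130 → quotient 1, remainder 121
130 ÷ 121 → quotient 1, remainder 9
121 ÷ 9 → quotient 13, remainder 4
9 ÷ 4 → quotient 2, remainder 1
4 ÷ 1 → quotient 4, remainder 0

4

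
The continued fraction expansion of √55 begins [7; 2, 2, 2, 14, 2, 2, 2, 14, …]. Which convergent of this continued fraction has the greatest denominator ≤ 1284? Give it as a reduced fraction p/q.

6593/889

List convergents until the denominator exceeds the bound:
a_0 = 7: 7/1  (≤ bound)
a_1 = 2: 15/2  (≤ bound)
a_2 = 2: 37/5  (≤ bound)
a_3 = 2: 89/12  (≤ bound)
a_4 = 14: 1283/173  (≤ bound)
a_5 = 2: 2655/358  (≤ bound)
a_6 = 2: 6593/889  (≤ bound)
a_7 = 2: 15841/2136  (> 1284, stop)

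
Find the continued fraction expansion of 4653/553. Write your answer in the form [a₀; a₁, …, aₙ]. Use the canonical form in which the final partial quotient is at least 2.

4653 ÷ 553 → quotient 8, remainder 229
553 ÷ 229 → quotient 2, remainder 95
229 ÷ 95 → quotient 2, remainder 39
95 ÷ 39 → quotient 2, remainder 17
39 ÷ 17 → quotient 2, remainder 5
17 ÷ 5 → quotient 3, remainder 2
5 ÷ 2 → quotient 2, remainder 1
2 ÷ 1 → quotient 2, remainder 0

[8; 2, 2, 2, 2, 3, 2, 2]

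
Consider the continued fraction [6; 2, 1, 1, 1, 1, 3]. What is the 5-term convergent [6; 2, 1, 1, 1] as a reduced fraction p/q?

Starting at the tail and folding back:
Start with 1.
1 + 1/(1/1) = 1 + 1/1 = 2/1
1 + 1/(2/1) = 1 + 1/2 = 3/2
2 + 1/(3/2) = 2 + 2/3 = 8/3
6 + 1/(8/3) = 6 + 3/8 = 51/8

51/8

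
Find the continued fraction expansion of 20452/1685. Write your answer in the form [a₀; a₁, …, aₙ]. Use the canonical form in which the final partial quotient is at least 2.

Run the Euclidean algorithm, recording each quotient:
20452 = 12·1685 + 232, so a_0 = 12
1685 = 7·232 + 61, so a_1 = 7
232 = 3·61 + 49, so a_2 = 3
61 = 1·49 + 12, so a_3 = 1
49 = 4·12 + 1, so a_4 = 4
12 = 12·1 + 0, so a_5 = 12

[12; 7, 3, 1, 4, 12]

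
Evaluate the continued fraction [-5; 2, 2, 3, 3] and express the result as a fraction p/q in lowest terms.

-257/56

Start with 3.
3 + 1/(3/1) = 3 + 1/3 = 10/3
2 + 1/(10/3) = 2 + 3/10 = 23/10
2 + 1/(23/10) = 2 + 10/23 = 56/23
-5 + 1/(56/23) = -5 + 23/56 = -257/56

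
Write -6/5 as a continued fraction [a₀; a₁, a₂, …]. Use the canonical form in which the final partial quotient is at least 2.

[-2; 1, 4]

-6 ÷ 5 → quotient -2, remainder 4
5 ÷ 4 → quotient 1, remainder 1
4 ÷ 1 → quotient 4, remainder 0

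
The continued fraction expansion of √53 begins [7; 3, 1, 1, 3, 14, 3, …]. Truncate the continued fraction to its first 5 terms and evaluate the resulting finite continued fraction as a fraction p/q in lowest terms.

Start with 3.
1 + 1/(3/1) = 1 + 1/3 = 4/3
1 + 1/(4/3) = 1 + 3/4 = 7/4
3 + 1/(7/4) = 3 + 4/7 = 25/7
7 + 1/(25/7) = 7 + 7/25 = 182/25

182/25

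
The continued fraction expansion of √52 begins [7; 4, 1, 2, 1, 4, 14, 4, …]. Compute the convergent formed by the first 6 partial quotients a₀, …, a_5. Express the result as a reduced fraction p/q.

649/90

Start with 4.
1 + 1/(4/1) = 1 + 1/4 = 5/4
2 + 1/(5/4) = 2 + 4/5 = 14/5
1 + 1/(14/5) = 1 + 5/14 = 19/14
4 + 1/(19/14) = 4 + 14/19 = 90/19
7 + 1/(90/19) = 7 + 19/90 = 649/90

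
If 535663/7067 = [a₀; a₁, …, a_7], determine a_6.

8

⌊535663/7067⌋ = 75, remainder 5638
⌊7067/5638⌋ = 1, remainder 1429
⌊5638/1429⌋ = 3, remainder 1351
⌊1429/1351⌋ = 1, remainder 78
⌊1351/78⌋ = 17, remainder 25
⌊78/25⌋ = 3, remainder 3
⌊25/3⌋ = 8, remainder 1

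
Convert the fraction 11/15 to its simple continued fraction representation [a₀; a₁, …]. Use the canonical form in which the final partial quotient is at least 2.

[0; 1, 2, 1, 3]

Run the Euclidean algorithm, recording each quotient:
11 = 0·15 + 11, so a_0 = 0
15 = 1·11 + 4, so a_1 = 1
11 = 2·4 + 3, so a_2 = 2
4 = 1·3 + 1, so a_3 = 1
3 = 3·1 + 0, so a_4 = 3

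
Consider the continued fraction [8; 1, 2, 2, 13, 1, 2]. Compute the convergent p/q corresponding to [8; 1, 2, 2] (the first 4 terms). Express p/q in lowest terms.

a_0 = 8: 8/1
a_1 = 1: 9/1
a_2 = 2: 26/3
a_3 = 2: 61/7

61/7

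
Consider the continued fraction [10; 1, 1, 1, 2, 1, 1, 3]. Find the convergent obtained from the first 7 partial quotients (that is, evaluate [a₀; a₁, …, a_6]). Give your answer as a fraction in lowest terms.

202/19

Collapse the nested fraction from the inside out:
Start with 1.
1 + 1/(1/1) = 1 + 1/1 = 2/1
2 + 1/(2/1) = 2 + 1/2 = 5/2
1 + 1/(5/2) = 1 + 2/5 = 7/5
1 + 1/(7/5) = 1 + 5/7 = 12/7
1 + 1/(12/7) = 1 + 7/12 = 19/12
10 + 1/(19/12) = 10 + 12/19 = 202/19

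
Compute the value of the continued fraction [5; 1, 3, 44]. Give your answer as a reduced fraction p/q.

Compute successive convergents:
a_0 = 5: 5/1
a_1 = 1: 6/1
a_2 = 3: 23/4
a_3 = 44: 1018/177

1018/177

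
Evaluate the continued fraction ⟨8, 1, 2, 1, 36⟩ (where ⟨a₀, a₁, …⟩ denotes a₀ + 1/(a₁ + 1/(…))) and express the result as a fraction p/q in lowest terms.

1286/147

a_0 = 8: 8/1
a_1 = 1: 9/1
a_2 = 2: 26/3
a_3 = 1: 35/4
a_4 = 36: 1286/147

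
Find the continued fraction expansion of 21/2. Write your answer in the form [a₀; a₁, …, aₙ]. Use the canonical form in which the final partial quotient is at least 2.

Apply division with remainder until the remainder is 0:
21 = 10·2 + 1, so a_0 = 10
2 = 2·1 + 0, so a_1 = 2

[10; 2]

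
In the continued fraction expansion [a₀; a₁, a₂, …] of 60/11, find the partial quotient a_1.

60 = 5·11 + 5, so a_0 = 5
11 = 2·5 + 1, so a_1 = 2

2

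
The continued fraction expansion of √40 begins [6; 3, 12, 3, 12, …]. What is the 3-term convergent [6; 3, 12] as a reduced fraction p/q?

234/37

Collapse the nested fraction from the inside out:
Start with 12.
3 + 1/(12/1) = 3 + 1/12 = 37/12
6 + 1/(37/12) = 6 + 12/37 = 234/37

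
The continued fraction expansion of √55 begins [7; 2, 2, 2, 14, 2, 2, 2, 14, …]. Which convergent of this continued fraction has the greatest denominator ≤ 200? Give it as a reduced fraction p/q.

1283/173

List convergents until the denominator exceeds the bound:
a_0 = 7: 7/1  (≤ bound)
a_1 = 2: 15/2  (≤ bound)
a_2 = 2: 37/5  (≤ bound)
a_3 = 2: 89/12  (≤ bound)
a_4 = 14: 1283/173  (≤ bound)
a_5 = 2: 2655/358  (> 200, stop)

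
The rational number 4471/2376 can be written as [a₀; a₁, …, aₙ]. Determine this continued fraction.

[1; 1, 7, 2, 5, 8, 3]

Repeatedly divide and take the remainder:
⌊4471/2376⌋ = 1, remainder 2095
⌊2376/2095⌋ = 1, remainder 281
⌊2095/281⌋ = 7, remainder 128
⌊281/128⌋ = 2, remainder 25
⌊128/25⌋ = 5, remainder 3
⌊25/3⌋ = 8, remainder 1
⌊3/1⌋ = 3, remainder 0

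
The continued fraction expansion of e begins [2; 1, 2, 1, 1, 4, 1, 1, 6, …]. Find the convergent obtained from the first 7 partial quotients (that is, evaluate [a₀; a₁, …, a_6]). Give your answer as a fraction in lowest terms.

106/39

Build up convergents one term at a time:
a_0 = 2: 2/1
a_1 = 1: 3/1
a_2 = 2: 8/3
a_3 = 1: 11/4
a_4 = 1: 19/7
a_5 = 4: 87/32
a_6 = 1: 106/39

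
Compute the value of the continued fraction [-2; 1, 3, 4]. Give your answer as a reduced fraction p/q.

-21/17

Start with 4.
3 + 1/(4/1) = 3 + 1/4 = 13/4
1 + 1/(13/4) = 1 + 4/13 = 17/13
-2 + 1/(17/13) = -2 + 13/17 = -21/17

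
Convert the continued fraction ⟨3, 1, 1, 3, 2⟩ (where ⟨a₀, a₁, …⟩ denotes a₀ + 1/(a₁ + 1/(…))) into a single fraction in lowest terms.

Build up convergents one term at a time:
a_0 = 3: 3/1
a_1 = 1: 4/1
a_2 = 1: 7/2
a_3 = 3: 25/7
a_4 = 2: 57/16

57/16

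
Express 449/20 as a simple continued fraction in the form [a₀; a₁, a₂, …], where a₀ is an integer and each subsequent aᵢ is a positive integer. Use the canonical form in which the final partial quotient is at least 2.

[22; 2, 4, 2]

Repeatedly divide and take the remainder:
⌊449/20⌋ = 22, remainder 9
⌊20/9⌋ = 2, remainder 2
⌊9/2⌋ = 4, remainder 1
⌊2/1⌋ = 2, remainder 0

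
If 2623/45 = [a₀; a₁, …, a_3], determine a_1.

Run the Euclidean algorithm, recording each quotient:
⌊2623/45⌋ = 58, remainder 13
⌊45/13⌋ = 3, remainder 6

3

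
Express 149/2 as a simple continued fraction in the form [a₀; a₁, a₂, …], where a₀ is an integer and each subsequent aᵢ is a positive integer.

149 ÷ 2 → quotient 74, remainder 1
2 ÷ 1 → quotient 2, remainder 0

[74; 2]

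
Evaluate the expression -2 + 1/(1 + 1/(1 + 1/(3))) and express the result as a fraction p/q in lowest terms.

-10/7

Collapse the nested fraction from the inside out:
Start with 3.
1 + 1/(3/1) = 1 + 1/3 = 4/3
1 + 1/(4/3) = 1 + 3/4 = 7/4
-2 + 1/(7/4) = -2 + 4/7 = -10/7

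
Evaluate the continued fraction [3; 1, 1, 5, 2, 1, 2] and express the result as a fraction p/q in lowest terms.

333/94

Work from the innermost term outward:
Start with 2.
1 + 1/(2/1) = 1 + 1/2 = 3/2
2 + 1/(3/2) = 2 + 2/3 = 8/3
5 + 1/(8/3) = 5 + 3/8 = 43/8
1 + 1/(43/8) = 1 + 8/43 = 51/43
1 + 1/(51/43) = 1 + 43/51 = 94/51
3 + 1/(94/51) = 3 + 51/94 = 333/94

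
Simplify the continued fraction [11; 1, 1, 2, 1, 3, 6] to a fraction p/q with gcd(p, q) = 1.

1887/163

Work from the innermost term outward:
Start with 6.
3 + 1/(6/1) = 3 + 1/6 = 19/6
1 + 1/(19/6) = 1 + 6/19 = 25/19
2 + 1/(25/19) = 2 + 19/25 = 69/25
1 + 1/(69/25) = 1 + 25/69 = 94/69
1 + 1/(94/69) = 1 + 69/94 = 163/94
11 + 1/(163/94) = 11 + 94/163 = 1887/163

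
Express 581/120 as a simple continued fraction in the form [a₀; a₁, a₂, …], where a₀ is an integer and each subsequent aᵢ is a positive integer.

Apply division with remainder until the remainder is 0:
⌊581/120⌋ = 4, remainder 101
⌊120/101⌋ = 1, remainder 19
⌊101/19⌋ = 5, remainder 6
⌊19/6⌋ = 3, remainder 1
⌊6/1⌋ = 6, remainder 0

[4; 1, 5, 3, 6]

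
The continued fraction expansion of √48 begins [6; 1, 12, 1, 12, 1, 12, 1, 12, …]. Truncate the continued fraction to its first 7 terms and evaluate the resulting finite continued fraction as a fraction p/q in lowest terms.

17466/2521

a_0 = 6: 6/1
a_1 = 1: 7/1
a_2 = 12: 90/13
a_3 = 1: 97/14
a_4 = 12: 1254/181
a_5 = 1: 1351/195
a_6 = 12: 17466/2521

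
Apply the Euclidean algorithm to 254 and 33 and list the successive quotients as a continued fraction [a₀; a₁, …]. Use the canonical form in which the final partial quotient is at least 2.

[7; 1, 2, 3, 3]

Repeatedly divide and take the remainder:
254 ÷ 33 → quotient 7, remainder 23
33 ÷ 23 → quotient 1, remainder 10
23 ÷ 10 → quotient 2, remainder 3
10 ÷ 3 → quotient 3, remainder 1
3 ÷ 1 → quotient 3, remainder 0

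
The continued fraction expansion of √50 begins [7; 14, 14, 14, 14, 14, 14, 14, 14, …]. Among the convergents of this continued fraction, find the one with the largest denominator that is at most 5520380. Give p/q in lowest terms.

3880899/548842

a_0 = 7: 7/1  (≤ bound)
a_1 = 14: 99/14  (≤ bound)
a_2 = 14: 1393/197  (≤ bound)
a_3 = 14: 19601/2772  (≤ bound)
a_4 = 14: 275807/39005  (≤ bound)
a_5 = 14: 3880899/548842  (≤ bound)
a_6 = 14: 54608393/7722793  (> 5520380, stop)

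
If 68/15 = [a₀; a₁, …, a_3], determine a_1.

68 = 4·15 + 8, so a_0 = 4
15 = 1·8 + 7, so a_1 = 1

1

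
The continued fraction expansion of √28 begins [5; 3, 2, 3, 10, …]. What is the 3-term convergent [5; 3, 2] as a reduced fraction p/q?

a_0 = 5: 5/1
a_1 = 3: 16/3
a_2 = 2: 37/7

37/7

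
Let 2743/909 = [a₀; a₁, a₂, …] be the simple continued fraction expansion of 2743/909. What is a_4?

3

2743 = 3·909 + 16, so a_0 = 3
909 = 56·16 + 13, so a_1 = 56
16 = 1·13 + 3, so a_2 = 1
13 = 4·3 + 1, so a_3 = 4
3 = 3·1 + 0, so a_4 = 3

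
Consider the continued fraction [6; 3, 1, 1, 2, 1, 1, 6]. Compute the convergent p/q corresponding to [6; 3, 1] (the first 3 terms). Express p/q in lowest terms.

25/4

Collapse the nested fraction from the inside out:
Start with 1.
3 + 1/(1/1) = 3 + 1/1 = 4/1
6 + 1/(4/1) = 6 + 1/4 = 25/4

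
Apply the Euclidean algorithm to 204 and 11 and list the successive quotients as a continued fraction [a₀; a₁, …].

Run the Euclidean algorithm, recording each quotient:
204 = 18·11 + 6, so a_0 = 18
11 = 1·6 + 5, so a_1 = 1
6 = 1·5 + 1, so a_2 = 1
5 = 5·1 + 0, so a_3 = 5

[18; 1, 1, 5]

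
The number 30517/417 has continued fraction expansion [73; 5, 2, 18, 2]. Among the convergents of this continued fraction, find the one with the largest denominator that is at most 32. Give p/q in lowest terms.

List convergents until the denominator exceeds the bound:
a_0 = 73: 73/1  (≤ bound)
a_1 = 5: 366/5  (≤ bound)
a_2 = 2: 805/11  (≤ bound)
a_3 = 18: 14856/203  (> 32, stop)

805/11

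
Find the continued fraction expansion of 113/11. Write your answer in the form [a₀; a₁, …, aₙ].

Apply division with remainder until the remainder is 0:
⌊113/11⌋ = 10, remainder 3
⌊11/3⌋ = 3, remainder 2
⌊3/2⌋ = 1, remainder 1
⌊2/1⌋ = 2, remainder 0

[10; 3, 1, 2]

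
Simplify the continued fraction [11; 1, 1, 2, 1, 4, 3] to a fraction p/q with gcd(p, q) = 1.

Start with 3.
4 + 1/(3/1) = 4 + 1/3 = 13/3
1 + 1/(13/3) = 1 + 3/13 = 16/13
2 + 1/(16/13) = 2 + 13/16 = 45/16
1 + 1/(45/16) = 1 + 16/45 = 61/45
1 + 1/(61/45) = 1 + 45/61 = 106/61
11 + 1/(106/61) = 11 + 61/106 = 1227/106

1227/106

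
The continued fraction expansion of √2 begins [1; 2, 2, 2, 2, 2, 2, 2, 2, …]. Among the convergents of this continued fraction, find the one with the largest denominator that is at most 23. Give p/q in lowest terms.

17/12

a_0 = 1: 1/1  (≤ bound)
a_1 = 2: 3/2  (≤ bound)
a_2 = 2: 7/5  (≤ bound)
a_3 = 2: 17/12  (≤ bound)
a_4 = 2: 41/29  (> 23, stop)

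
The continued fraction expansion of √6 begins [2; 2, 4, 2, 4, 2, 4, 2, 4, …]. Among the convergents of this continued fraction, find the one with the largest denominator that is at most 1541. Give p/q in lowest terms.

2158/881

a_0 = 2: 2/1  (≤ bound)
a_1 = 2: 5/2  (≤ bound)
a_2 = 4: 22/9  (≤ bound)
a_3 = 2: 49/20  (≤ bound)
a_4 = 4: 218/89  (≤ bound)
a_5 = 2: 485/198  (≤ bound)
a_6 = 4: 2158/881  (≤ bound)
a_7 = 2: 4801/1960  (> 1541, stop)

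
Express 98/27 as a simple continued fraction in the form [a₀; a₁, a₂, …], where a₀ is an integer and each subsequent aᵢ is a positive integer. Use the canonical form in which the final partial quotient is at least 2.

[3; 1, 1, 1, 2, 3]

Run the Euclidean algorithm, recording each quotient:
98 ÷ 27 → quotient 3, remainder 17
27 ÷ 17 → quotient 1, remainder 10
17 ÷ 10 → quotient 1, remainder 7
10 ÷ 7 → quotient 1, remainder 3
7 ÷ 3 → quotient 2, remainder 1
3 ÷ 1 → quotient 3, remainder 0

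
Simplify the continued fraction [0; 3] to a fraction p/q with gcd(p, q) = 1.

1/3

Start with 3.
0 + 1/(3/1) = 0 + 1/3 = 1/3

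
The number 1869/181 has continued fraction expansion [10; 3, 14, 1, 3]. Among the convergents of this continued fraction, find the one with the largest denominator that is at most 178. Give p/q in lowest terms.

475/46

List convergents until the denominator exceeds the bound:
a_0 = 10: 10/1  (≤ bound)
a_1 = 3: 31/3  (≤ bound)
a_2 = 14: 444/43  (≤ bound)
a_3 = 1: 475/46  (≤ bound)
a_4 = 3: 1869/181  (> 178, stop)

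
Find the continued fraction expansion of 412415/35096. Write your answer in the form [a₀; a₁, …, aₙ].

412415 = 11·35096 + 26359, so a_0 = 11
35096 = 1·26359 + 8737, so a_1 = 1
26359 = 3·8737 + 148, so a_2 = 3
8737 = 59·148 + 5, so a_3 = 59
148 = 29·5 + 3, so a_4 = 29
5 = 1·3 + 2, so a_5 = 1
3 = 1·2 + 1, so a_6 = 1
2 = 2·1 + 0, so a_7 = 2

[11; 1, 3, 59, 29, 1, 1, 2]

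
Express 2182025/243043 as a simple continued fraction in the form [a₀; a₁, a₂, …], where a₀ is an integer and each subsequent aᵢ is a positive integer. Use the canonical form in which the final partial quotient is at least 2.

[8; 1, 44, 3, 17, 51, 2]

2182025 ÷ 243043 → quotient 8, remainder 237681
243043 ÷ 237681 → quotient 1, remainder 5362
237681 ÷ 5362 → quotient 44, remainder 1753
5362 ÷ 1753 → quotient 3, remainder 103
1753 ÷ 103 → quotient 17, remainder 2
103 ÷ 2 → quotient 51, remainder 1
2 ÷ 1 → quotient 2, remainder 0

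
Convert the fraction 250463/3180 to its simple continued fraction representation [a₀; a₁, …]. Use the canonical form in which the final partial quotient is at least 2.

Repeatedly divide and take the remainder:
250463 = 78·3180 + 2423, so a_0 = 78
3180 = 1·2423 + 757, so a_1 = 1
2423 = 3·757 + 152, so a_2 = 3
757 = 4·152 + 149, so a_3 = 4
152 = 1·149 + 3, so a_4 = 1
149 = 49·3 + 2, so a_5 = 49
3 = 1·2 + 1, so a_6 = 1
2 = 2·1 + 0, so a_7 = 2

[78; 1, 3, 4, 1, 49, 1, 2]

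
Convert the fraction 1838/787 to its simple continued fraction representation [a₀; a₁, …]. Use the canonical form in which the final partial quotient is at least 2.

[2; 2, 1, 51, 1, 4]

1838 ÷ 787 → quotient 2, remainder 264
787 ÷ 264 → quotient 2, remainder 259
264 ÷ 259 → quotient 1, remainder 5
259 ÷ 5 → quotient 51, remainder 4
5 ÷ 4 → quotient 1, remainder 1
4 ÷ 1 → quotient 4, remainder 0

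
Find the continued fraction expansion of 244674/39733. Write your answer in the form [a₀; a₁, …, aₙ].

[6; 6, 3, 46, 6, 2, 3]

244674 ÷ 39733 → quotient 6, remainder 6276
39733 ÷ 6276 → quotient 6, remainder 2077
6276 ÷ 2077 → quotient 3, remainder 45
2077 ÷ 45 → quotient 46, remainder 7
45 ÷ 7 → quotient 6, remainder 3
7 ÷ 3 → quotient 2, remainder 1
3 ÷ 1 → quotient 3, remainder 0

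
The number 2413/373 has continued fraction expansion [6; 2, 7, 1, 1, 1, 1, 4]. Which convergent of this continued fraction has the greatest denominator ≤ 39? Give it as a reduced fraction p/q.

207/32

List convergents until the denominator exceeds the bound:
a_0 = 6: 6/1  (≤ bound)
a_1 = 2: 13/2  (≤ bound)
a_2 = 7: 97/15  (≤ bound)
a_3 = 1: 110/17  (≤ bound)
a_4 = 1: 207/32  (≤ bound)
a_5 = 1: 317/49  (> 39, stop)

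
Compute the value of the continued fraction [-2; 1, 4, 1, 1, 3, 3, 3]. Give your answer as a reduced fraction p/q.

Starting at the tail and folding back:
Start with 3.
3 + 1/(3/1) = 3 + 1/3 = 10/3
3 + 1/(10/3) = 3 + 3/10 = 33/10
1 + 1/(33/10) = 1 + 10/33 = 43/33
1 + 1/(43/33) = 1 + 33/43 = 76/43
4 + 1/(76/43) = 4 + 43/76 = 347/76
1 + 1/(347/76) = 1 + 76/347 = 423/347
-2 + 1/(423/347) = -2 + 347/423 = -499/423

-499/423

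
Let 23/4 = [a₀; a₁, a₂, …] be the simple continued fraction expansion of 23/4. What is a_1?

1

Repeatedly divide and take the remainder:
23 ÷ 4 → quotient 5, remainder 3
4 ÷ 3 → quotient 1, remainder 1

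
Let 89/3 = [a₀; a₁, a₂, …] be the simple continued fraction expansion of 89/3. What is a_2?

Repeatedly divide and take the remainder:
89 = 29·3 + 2, so a_0 = 29
3 = 1·2 + 1, so a_1 = 1
2 = 2·1 + 0, so a_2 = 2

2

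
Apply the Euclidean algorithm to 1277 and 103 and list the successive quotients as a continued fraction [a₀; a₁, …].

1277 = 12·103 + 41, so a_0 = 12
103 = 2·41 + 21, so a_1 = 2
41 = 1·21 + 20, so a_2 = 1
21 = 1·20 + 1, so a_3 = 1
20 = 20·1 + 0, so a_4 = 20

[12; 2, 1, 1, 20]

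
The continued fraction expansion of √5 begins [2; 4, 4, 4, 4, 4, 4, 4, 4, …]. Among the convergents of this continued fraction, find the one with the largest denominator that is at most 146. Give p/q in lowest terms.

161/72

a_0 = 2: 2/1  (≤ bound)
a_1 = 4: 9/4  (≤ bound)
a_2 = 4: 38/17  (≤ bound)
a_3 = 4: 161/72  (≤ bound)
a_4 = 4: 682/305  (> 146, stop)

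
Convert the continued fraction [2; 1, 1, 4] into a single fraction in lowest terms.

a_0 = 2: 2/1
a_1 = 1: 3/1
a_2 = 1: 5/2
a_3 = 4: 23/9

23/9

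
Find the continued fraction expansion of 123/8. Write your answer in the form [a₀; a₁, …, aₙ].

Apply division with remainder until the remainder is 0:
⌊123/8⌋ = 15, remainder 3
⌊8/3⌋ = 2, remainder 2
⌊3/2⌋ = 1, remainder 1
⌊2/1⌋ = 2, remainder 0

[15; 2, 1, 2]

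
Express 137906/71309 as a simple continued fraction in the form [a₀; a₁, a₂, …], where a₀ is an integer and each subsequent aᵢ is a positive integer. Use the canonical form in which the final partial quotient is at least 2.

137906 ÷ 71309 → quotient 1, remainder 66597
71309 ÷ 66597 → quotient 1, remainder 4712
66597 ÷ 4712 → quotient 14, remainder 629
4712 ÷ 629 → quotient 7, remainder 309
629 ÷ 309 → quotient 2, remainder 11
309 ÷ 11 → quotient 28, remainder 1
11 ÷ 1 → quotient 11, remainder 0

[1; 1, 14, 7, 2, 28, 11]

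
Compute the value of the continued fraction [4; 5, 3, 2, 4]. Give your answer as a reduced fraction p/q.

a_0 = 4: 4/1
a_1 = 5: 21/5
a_2 = 3: 67/16
a_3 = 2: 155/37
a_4 = 4: 687/164

687/164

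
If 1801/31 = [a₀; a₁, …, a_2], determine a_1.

1801 = 58·31 + 3, so a_0 = 58
31 = 10·3 + 1, so a_1 = 10

10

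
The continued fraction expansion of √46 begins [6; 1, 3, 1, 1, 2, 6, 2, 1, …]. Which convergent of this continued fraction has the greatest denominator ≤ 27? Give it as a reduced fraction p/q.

156/23

a_0 = 6: 6/1  (≤ bound)
a_1 = 1: 7/1  (≤ bound)
a_2 = 3: 27/4  (≤ bound)
a_3 = 1: 34/5  (≤ bound)
a_4 = 1: 61/9  (≤ bound)
a_5 = 2: 156/23  (≤ bound)
a_6 = 6: 997/147  (> 27, stop)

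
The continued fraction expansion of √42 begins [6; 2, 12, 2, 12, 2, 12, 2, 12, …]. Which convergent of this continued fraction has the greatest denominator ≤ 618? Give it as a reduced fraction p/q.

337/52

a_0 = 6: 6/1  (≤ bound)
a_1 = 2: 13/2  (≤ bound)
a_2 = 12: 162/25  (≤ bound)
a_3 = 2: 337/52  (≤ bound)
a_4 = 12: 4206/649  (> 618, stop)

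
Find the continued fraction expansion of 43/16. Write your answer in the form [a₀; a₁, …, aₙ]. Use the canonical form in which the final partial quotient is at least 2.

[2; 1, 2, 5]

43 ÷ 16 → quotient 2, remainder 11
16 ÷ 11 → quotient 1, remainder 5
11 ÷ 5 → quotient 2, remainder 1
5 ÷ 1 → quotient 5, remainder 0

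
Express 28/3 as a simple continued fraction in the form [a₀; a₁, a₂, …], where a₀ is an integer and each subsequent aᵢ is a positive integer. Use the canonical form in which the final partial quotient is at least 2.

28 = 9·3 + 1, so a_0 = 9
3 = 3·1 + 0, so a_1 = 3

[9; 3]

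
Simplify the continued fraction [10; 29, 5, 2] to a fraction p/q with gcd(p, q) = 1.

3221/321

Work from the innermost term outward:
Start with 2.
5 + 1/(2/1) = 5 + 1/2 = 11/2
29 + 1/(11/2) = 29 + 2/11 = 321/11
10 + 1/(321/11) = 10 + 11/321 = 3221/321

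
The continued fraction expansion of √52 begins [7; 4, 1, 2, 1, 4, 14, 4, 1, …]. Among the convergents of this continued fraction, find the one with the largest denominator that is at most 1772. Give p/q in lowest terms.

9223/1279

a_0 = 7: 7/1  (≤ bound)
a_1 = 4: 29/4  (≤ bound)
a_2 = 1: 36/5  (≤ bound)
a_3 = 2: 101/14  (≤ bound)
a_4 = 1: 137/19  (≤ bound)
a_5 = 4: 649/90  (≤ bound)
a_6 = 14: 9223/1279  (≤ bound)
a_7 = 4: 37541/5206  (> 1772, stop)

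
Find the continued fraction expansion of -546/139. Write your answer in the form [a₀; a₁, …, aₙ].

[-4; 13, 1, 9]

-546 = -4·139 + 10, so a_0 = -4
139 = 13·10 + 9, so a_1 = 13
10 = 1·9 + 1, so a_2 = 1
9 = 9·1 + 0, so a_3 = 9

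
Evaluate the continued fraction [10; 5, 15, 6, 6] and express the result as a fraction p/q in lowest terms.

Build up convergents one term at a time:
a_0 = 10: 10/1
a_1 = 5: 51/5
a_2 = 15: 775/76
a_3 = 6: 4701/461
a_4 = 6: 28981/2842

28981/2842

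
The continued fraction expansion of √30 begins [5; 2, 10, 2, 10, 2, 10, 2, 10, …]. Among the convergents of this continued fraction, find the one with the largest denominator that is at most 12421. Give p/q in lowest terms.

a_0 = 5: 5/1  (≤ bound)
a_1 = 2: 11/2  (≤ bound)
a_2 = 10: 115/21  (≤ bound)
a_3 = 2: 241/44  (≤ bound)
a_4 = 10: 2525/461  (≤ bound)
a_5 = 2: 5291/966  (≤ bound)
a_6 = 10: 55435/10121  (≤ bound)
a_7 = 2: 116161/21208  (> 12421, stop)

55435/10121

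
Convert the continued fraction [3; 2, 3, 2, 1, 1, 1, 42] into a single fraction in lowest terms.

Compute successive convergents:
a_0 = 3: 3/1
a_1 = 2: 7/2
a_2 = 3: 24/7
a_3 = 2: 55/16
a_4 = 1: 79/23
a_5 = 1: 134/39
a_6 = 1: 213/62
a_7 = 42: 9080/2643

9080/2643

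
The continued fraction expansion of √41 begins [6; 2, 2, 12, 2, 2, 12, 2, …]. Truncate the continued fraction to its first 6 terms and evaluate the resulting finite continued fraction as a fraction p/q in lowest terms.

2049/320

Start with 2.
2 + 1/(2/1) = 2 + 1/2 = 5/2
12 + 1/(5/2) = 12 + 2/5 = 62/5
2 + 1/(62/5) = 2 + 5/62 = 129/62
2 + 1/(129/62) = 2 + 62/129 = 320/129
6 + 1/(320/129) = 6 + 129/320 = 2049/320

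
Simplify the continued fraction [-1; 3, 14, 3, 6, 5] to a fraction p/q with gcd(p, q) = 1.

-2904/4307

Start with 5.
6 + 1/(5/1) = 6 + 1/5 = 31/5
3 + 1/(31/5) = 3 + 5/31 = 98/31
14 + 1/(98/31) = 14 + 31/98 = 1403/98
3 + 1/(1403/98) = 3 + 98/1403 = 4307/1403
-1 + 1/(4307/1403) = -1 + 1403/4307 = -2904/4307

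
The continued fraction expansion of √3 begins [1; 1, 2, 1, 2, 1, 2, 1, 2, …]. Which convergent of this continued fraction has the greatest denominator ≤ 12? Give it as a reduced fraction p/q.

List convergents until the denominator exceeds the bound:
a_0 = 1: 1/1  (≤ bound)
a_1 = 1: 2/1  (≤ bound)
a_2 = 2: 5/3  (≤ bound)
a_3 = 1: 7/4  (≤ bound)
a_4 = 2: 19/11  (≤ bound)
a_5 = 1: 26/15  (> 12, stop)

19/11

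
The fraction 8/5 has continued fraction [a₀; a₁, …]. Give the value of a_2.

Repeatedly divide and take the remainder:
⌊8/5⌋ = 1, remainder 3
⌊5/3⌋ = 1, remainder 2
⌊3/2⌋ = 1, remainder 1

1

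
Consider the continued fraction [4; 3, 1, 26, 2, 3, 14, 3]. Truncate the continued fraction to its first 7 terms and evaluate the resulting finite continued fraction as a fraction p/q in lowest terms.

Starting at the tail and folding back:
Start with 14.
3 + 1/(14/1) = 3 + 1/14 = 43/14
2 + 1/(43/14) = 2 + 14/43 = 100/43
26 + 1/(100/43) = 26 + 43/100 = 2643/100
1 + 1/(2643/100) = 1 + 100/2643 = 2743/2643
3 + 1/(2743/2643) = 3 + 2643/2743 = 10872/2743
4 + 1/(10872/2743) = 4 + 2743/10872 = 46231/10872

46231/10872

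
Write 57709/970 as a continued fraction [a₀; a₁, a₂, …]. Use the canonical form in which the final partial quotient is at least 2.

[59; 2, 39, 1, 11]

Repeatedly divide and take the remainder:
⌊57709/970⌋ = 59, remainder 479
⌊970/479⌋ = 2, remainder 12
⌊479/12⌋ = 39, remainder 11
⌊12/11⌋ = 1, remainder 1
⌊11/1⌋ = 11, remainder 0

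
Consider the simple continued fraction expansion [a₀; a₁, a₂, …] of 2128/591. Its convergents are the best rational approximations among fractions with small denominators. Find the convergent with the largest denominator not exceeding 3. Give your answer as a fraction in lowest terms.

a_0 = 3: 3/1  (≤ bound)
a_1 = 1: 4/1  (≤ bound)
a_2 = 1: 7/2  (≤ bound)
a_3 = 1: 11/3  (≤ bound)
a_4 = 1: 18/5  (> 3, stop)

11/3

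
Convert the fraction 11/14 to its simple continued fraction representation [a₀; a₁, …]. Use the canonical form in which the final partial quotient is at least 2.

11 ÷ 14 → quotient 0, remainder 11
14 ÷ 11 → quotient 1, remainder 3
11 ÷ 3 → quotient 3, remainder 2
3 ÷ 2 → quotient 1, remainder 1
2 ÷ 1 → quotient 2, remainder 0

[0; 1, 3, 1, 2]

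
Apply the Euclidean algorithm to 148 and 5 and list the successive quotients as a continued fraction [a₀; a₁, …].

⌊148/5⌋ = 29, remainder 3
⌊5/3⌋ = 1, remainder 2
⌊3/2⌋ = 1, remainder 1
⌊2/1⌋ = 2, remainder 0

[29; 1, 1, 2]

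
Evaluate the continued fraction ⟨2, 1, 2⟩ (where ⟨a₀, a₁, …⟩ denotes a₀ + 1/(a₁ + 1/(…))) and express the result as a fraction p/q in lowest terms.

Start with 2.
1 + 1/(2/1) = 1 + 1/2 = 3/2
2 + 1/(3/2) = 2 + 2/3 = 8/3

8/3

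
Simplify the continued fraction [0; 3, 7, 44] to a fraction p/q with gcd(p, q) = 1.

Start with 44.
7 + 1/(44/1) = 7 + 1/44 = 309/44
3 + 1/(309/44) = 3 + 44/309 = 971/309
0 + 1/(971/309) = 0 + 309/971 = 309/971

309/971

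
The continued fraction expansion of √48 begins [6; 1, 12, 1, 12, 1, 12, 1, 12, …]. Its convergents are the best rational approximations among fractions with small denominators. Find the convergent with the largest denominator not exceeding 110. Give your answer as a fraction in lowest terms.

List convergents until the denominator exceeds the bound:
a_0 = 6: 6/1  (≤ bound)
a_1 = 1: 7/1  (≤ bound)
a_2 = 12: 90/13  (≤ bound)
a_3 = 1: 97/14  (≤ bound)
a_4 = 12: 1254/181  (> 110, stop)

97/14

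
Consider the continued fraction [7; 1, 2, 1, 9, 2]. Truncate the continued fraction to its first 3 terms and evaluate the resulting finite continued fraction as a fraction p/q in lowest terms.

Build up convergents one term at a time:
a_0 = 7: 7/1
a_1 = 1: 8/1
a_2 = 2: 23/3

23/3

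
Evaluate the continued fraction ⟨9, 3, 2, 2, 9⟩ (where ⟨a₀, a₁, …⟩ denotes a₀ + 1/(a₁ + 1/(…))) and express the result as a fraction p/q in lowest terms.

1487/160

Start with 9.
2 + 1/(9/1) = 2 + 1/9 = 19/9
2 + 1/(19/9) = 2 + 9/19 = 47/19
3 + 1/(47/19) = 3 + 19/47 = 160/47
9 + 1/(160/47) = 9 + 47/160 = 1487/160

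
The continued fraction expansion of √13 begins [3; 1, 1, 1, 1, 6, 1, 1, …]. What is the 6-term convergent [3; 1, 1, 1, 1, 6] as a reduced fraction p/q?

119/33

Start with 6.
1 + 1/(6/1) = 1 + 1/6 = 7/6
1 + 1/(7/6) = 1 + 6/7 = 13/7
1 + 1/(13/7) = 1 + 7/13 = 20/13
1 + 1/(20/13) = 1 + 13/20 = 33/20
3 + 1/(33/20) = 3 + 20/33 = 119/33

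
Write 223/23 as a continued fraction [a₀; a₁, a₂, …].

⌊223/23⌋ = 9, remainder 16
⌊23/16⌋ = 1, remainder 7
⌊16/7⌋ = 2, remainder 2
⌊7/2⌋ = 3, remainder 1
⌊2/1⌋ = 2, remainder 0

[9; 1, 2, 3, 2]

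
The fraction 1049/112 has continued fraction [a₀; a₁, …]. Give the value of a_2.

Apply division with remainder until the remainder is 0:
1049 = 9·112 + 41, so a_0 = 9
112 = 2·41 + 30, so a_1 = 2
41 = 1·30 + 11, so a_2 = 1

1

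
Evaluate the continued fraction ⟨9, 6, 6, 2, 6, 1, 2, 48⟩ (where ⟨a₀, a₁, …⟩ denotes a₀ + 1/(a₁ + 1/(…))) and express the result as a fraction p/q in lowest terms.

Start with 48.
2 + 1/(48/1) = 2 + 1/48 = 97/48
1 + 1/(97/48) = 1 + 48/97 = 145/97
6 + 1/(145/97) = 6 + 97/145 = 967/145
2 + 1/(967/145) = 2 + 145/967 = 2079/967
6 + 1/(2079/967) = 6 + 967/2079 = 13441/2079
6 + 1/(13441/2079) = 6 + 2079/13441 = 82725/13441
9 + 1/(82725/13441) = 9 + 13441/82725 = 757966/82725

757966/82725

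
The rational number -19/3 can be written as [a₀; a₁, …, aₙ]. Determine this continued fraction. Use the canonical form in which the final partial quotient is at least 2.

⌊-19/3⌋ = -7, remainder 2
⌊3/2⌋ = 1, remainder 1
⌊2/1⌋ = 2, remainder 0

[-7; 1, 2]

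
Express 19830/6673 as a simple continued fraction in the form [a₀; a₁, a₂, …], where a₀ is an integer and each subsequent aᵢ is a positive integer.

⌊19830/6673⌋ = 2, remainder 6484
⌊6673/6484⌋ = 1, remainder 189
⌊6484/189⌋ = 34, remainder 58
⌊189/58⌋ = 3, remainder 15
⌊58/15⌋ = 3, remainder 13
⌊15/13⌋ = 1, remainder 2
⌊13/2⌋ = 6, remainder 1
⌊2/1⌋ = 2, remainder 0

[2; 1, 34, 3, 3, 1, 6, 2]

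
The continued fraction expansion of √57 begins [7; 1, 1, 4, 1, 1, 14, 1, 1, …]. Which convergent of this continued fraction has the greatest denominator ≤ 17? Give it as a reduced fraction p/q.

83/11

a_0 = 7: 7/1  (≤ bound)
a_1 = 1: 8/1  (≤ bound)
a_2 = 1: 15/2  (≤ bound)
a_3 = 4: 68/9  (≤ bound)
a_4 = 1: 83/11  (≤ bound)
a_5 = 1: 151/20  (> 17, stop)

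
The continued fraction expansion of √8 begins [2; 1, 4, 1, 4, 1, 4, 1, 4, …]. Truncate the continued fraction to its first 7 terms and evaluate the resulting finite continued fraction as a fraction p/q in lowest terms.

478/169

a_0 = 2: 2/1
a_1 = 1: 3/1
a_2 = 4: 14/5
a_3 = 1: 17/6
a_4 = 4: 82/29
a_5 = 1: 99/35
a_6 = 4: 478/169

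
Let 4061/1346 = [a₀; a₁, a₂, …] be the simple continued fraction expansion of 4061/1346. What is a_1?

58

Apply division with remainder until the remainder is 0:
4061 = 3·1346 + 23, so a_0 = 3
1346 = 58·23 + 12, so a_1 = 58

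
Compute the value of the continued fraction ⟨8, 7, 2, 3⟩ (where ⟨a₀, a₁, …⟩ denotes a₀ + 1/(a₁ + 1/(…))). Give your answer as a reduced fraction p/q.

423/52

Start with 3.
2 + 1/(3/1) = 2 + 1/3 = 7/3
7 + 1/(7/3) = 7 + 3/7 = 52/7
8 + 1/(52/7) = 8 + 7/52 = 423/52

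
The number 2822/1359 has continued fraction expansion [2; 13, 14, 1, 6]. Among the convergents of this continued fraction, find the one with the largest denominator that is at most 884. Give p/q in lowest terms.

a_0 = 2: 2/1  (≤ bound)
a_1 = 13: 27/13  (≤ bound)
a_2 = 14: 380/183  (≤ bound)
a_3 = 1: 407/196  (≤ bound)
a_4 = 6: 2822/1359  (> 884, stop)

407/196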